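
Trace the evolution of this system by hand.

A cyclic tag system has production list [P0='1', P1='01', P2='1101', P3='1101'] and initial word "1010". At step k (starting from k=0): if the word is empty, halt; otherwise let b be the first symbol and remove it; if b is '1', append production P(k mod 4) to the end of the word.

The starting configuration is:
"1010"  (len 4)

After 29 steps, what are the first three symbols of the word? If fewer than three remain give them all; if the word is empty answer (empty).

t=0: "1010"  (len 4)
t=1: "0101"  (len 4)
t=2: "101"  (len 3)
t=3: "011101"  (len 6)
t=4: "11101"  (len 5)
t=5: "11011"  (len 5)
t=6: "101101"  (len 6)
t=7: "011011101"  (len 9)
t=8: "11011101"  (len 8)
t=9: "10111011"  (len 8)
t=10: "011101101"  (len 9)
t=11: "11101101"  (len 8)
t=12: "11011011101"  (len 11)
t=13: "10110111011"  (len 11)
t=14: "011011101101"  (len 12)
t=15: "11011101101"  (len 11)
t=16: "10111011011101"  (len 14)
t=17: "01110110111011"  (len 14)
t=18: "1110110111011"  (len 13)
t=19: "1101101110111101"  (len 16)
t=20: "1011011101111011101"  (len 19)
t=21: "0110111011110111011"  (len 19)
t=22: "110111011110111011"  (len 18)
t=23: "101110111101110111101"  (len 21)
t=24: "011101111011101111011101"  (len 24)
t=25: "11101111011101111011101"  (len 23)
t=26: "110111101110111101110101"  (len 24)
t=27: "101111011101111011101011101"  (len 27)
t=28: "011110111011110111010111011101"  (len 30)
t=29: "11110111011110111010111011101"  (len 29)

111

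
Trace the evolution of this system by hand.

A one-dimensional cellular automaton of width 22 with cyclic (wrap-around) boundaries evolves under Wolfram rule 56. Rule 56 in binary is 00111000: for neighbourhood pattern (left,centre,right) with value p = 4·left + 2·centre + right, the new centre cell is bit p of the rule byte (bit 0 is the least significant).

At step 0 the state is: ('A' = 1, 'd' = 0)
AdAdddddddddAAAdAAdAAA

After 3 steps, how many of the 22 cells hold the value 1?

[0] AdAdddddddddAAAdAAdAAA
[1] dAdAddddddddAddAAdAAdd
[2] ddAdAddddddddAdAdAAdAd
[3] dddAdAddddddddAdAAdAdA

7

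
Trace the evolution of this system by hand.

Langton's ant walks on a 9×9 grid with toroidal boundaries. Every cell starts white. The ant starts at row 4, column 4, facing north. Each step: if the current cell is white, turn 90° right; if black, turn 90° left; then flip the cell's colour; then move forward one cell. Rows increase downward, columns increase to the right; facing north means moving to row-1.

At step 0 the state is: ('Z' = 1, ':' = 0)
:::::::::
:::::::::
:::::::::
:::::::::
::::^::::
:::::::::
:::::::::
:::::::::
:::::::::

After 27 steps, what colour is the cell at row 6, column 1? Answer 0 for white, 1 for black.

[0] :::::::::
:::::::::
:::::::::
:::::::::
::::^::::
:::::::::
:::::::::
:::::::::
:::::::::
[1] :::::::::
:::::::::
:::::::::
:::::::::
::::Z>:::
:::::::::
:::::::::
:::::::::
:::::::::
[2] :::::::::
:::::::::
:::::::::
:::::::::
::::ZZ:::
:::::v:::
:::::::::
:::::::::
:::::::::
[3] :::::::::
:::::::::
:::::::::
:::::::::
::::ZZ:::
::::<Z:::
:::::::::
:::::::::
:::::::::
[4] :::::::::
:::::::::
:::::::::
:::::::::
::::^Z:::
::::ZZ:::
:::::::::
:::::::::
:::::::::
[5] :::::::::
:::::::::
:::::::::
:::::::::
:::<:Z:::
::::ZZ:::
:::::::::
:::::::::
:::::::::
[6] :::::::::
:::::::::
:::::::::
:::^:::::
:::Z:Z:::
::::ZZ:::
:::::::::
:::::::::
:::::::::
[7] :::::::::
:::::::::
:::::::::
:::Z>::::
:::Z:Z:::
::::ZZ:::
:::::::::
:::::::::
:::::::::
[8] :::::::::
:::::::::
:::::::::
:::ZZ::::
:::ZvZ:::
::::ZZ:::
:::::::::
:::::::::
:::::::::
[9] :::::::::
:::::::::
:::::::::
:::ZZ::::
:::<ZZ:::
::::ZZ:::
:::::::::
:::::::::
:::::::::
[10] :::::::::
:::::::::
:::::::::
:::ZZ::::
::::ZZ:::
:::vZZ:::
:::::::::
:::::::::
:::::::::
[11] :::::::::
:::::::::
:::::::::
:::ZZ::::
::::ZZ:::
::<ZZZ:::
:::::::::
:::::::::
:::::::::
[12] :::::::::
:::::::::
:::::::::
:::ZZ::::
::^:ZZ:::
::ZZZZ:::
:::::::::
:::::::::
:::::::::
[13] :::::::::
:::::::::
:::::::::
:::ZZ::::
::Z>ZZ:::
::ZZZZ:::
:::::::::
:::::::::
:::::::::
[14] :::::::::
:::::::::
:::::::::
:::ZZ::::
::ZZZZ:::
::ZvZZ:::
:::::::::
:::::::::
:::::::::
[15] :::::::::
:::::::::
:::::::::
:::ZZ::::
::ZZZZ:::
::Z:>Z:::
:::::::::
:::::::::
:::::::::
[16] :::::::::
:::::::::
:::::::::
:::ZZ::::
::ZZ^Z:::
::Z::Z:::
:::::::::
:::::::::
:::::::::
[17] :::::::::
:::::::::
:::::::::
:::ZZ::::
::Z<:Z:::
::Z::Z:::
:::::::::
:::::::::
:::::::::
[18] :::::::::
:::::::::
:::::::::
:::ZZ::::
::Z::Z:::
::Zv:Z:::
:::::::::
:::::::::
:::::::::
[19] :::::::::
:::::::::
:::::::::
:::ZZ::::
::Z::Z:::
::<Z:Z:::
:::::::::
:::::::::
:::::::::
[20] :::::::::
:::::::::
:::::::::
:::ZZ::::
::Z::Z:::
:::Z:Z:::
::v::::::
:::::::::
:::::::::
[21] :::::::::
:::::::::
:::::::::
:::ZZ::::
::Z::Z:::
:::Z:Z:::
:<Z::::::
:::::::::
:::::::::
[22] :::::::::
:::::::::
:::::::::
:::ZZ::::
::Z::Z:::
:^:Z:Z:::
:ZZ::::::
:::::::::
:::::::::
[23] :::::::::
:::::::::
:::::::::
:::ZZ::::
::Z::Z:::
:Z>Z:Z:::
:ZZ::::::
:::::::::
:::::::::
[24] :::::::::
:::::::::
:::::::::
:::ZZ::::
::Z::Z:::
:ZZZ:Z:::
:Zv::::::
:::::::::
:::::::::
[25] :::::::::
:::::::::
:::::::::
:::ZZ::::
::Z::Z:::
:ZZZ:Z:::
:Z:>:::::
:::::::::
:::::::::
[26] :::::::::
:::::::::
:::::::::
:::ZZ::::
::Z::Z:::
:ZZZ:Z:::
:Z:Z:::::
:::v:::::
:::::::::
[27] :::::::::
:::::::::
:::::::::
:::ZZ::::
::Z::Z:::
:ZZZ:Z:::
:Z:Z:::::
::<Z:::::
:::::::::

1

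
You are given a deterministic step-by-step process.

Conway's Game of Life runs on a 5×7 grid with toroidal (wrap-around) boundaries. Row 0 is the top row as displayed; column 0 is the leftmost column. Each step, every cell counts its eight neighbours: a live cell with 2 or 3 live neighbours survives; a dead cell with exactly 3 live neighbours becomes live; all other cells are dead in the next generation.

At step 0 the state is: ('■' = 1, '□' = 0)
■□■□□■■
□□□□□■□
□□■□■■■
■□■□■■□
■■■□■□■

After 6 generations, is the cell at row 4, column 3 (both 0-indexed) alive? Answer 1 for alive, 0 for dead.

step 0: ■□■□□■■
□□□□□■□
□□■□■■■
■□■□■■□
■■■□■□■
step 1: □□■■■□□
■■□■□□□
□■□□□□□
□□■□□□□
□□■□■□□
step 2: □□□□■□□
■■□■■□□
■■□□□□□
□■■■□□□
□■■□■□□
step 3: ■□□□■■□
■■■■■□□
□□□□■□□
□□□■□□□
□■□□■□□
step 4: ■□□□□■■
■■■□□□■
□■□□■□□
□□□■■□□
□□□■■■□
step 5: □□■■□□□
□□■□□□□
□■□□■■□
□□■□□□□
□□□■□□□
step 6: □□■■□□□
□■■□■□□
□■■■□□□
□□■■■□□
□□□■□□□

1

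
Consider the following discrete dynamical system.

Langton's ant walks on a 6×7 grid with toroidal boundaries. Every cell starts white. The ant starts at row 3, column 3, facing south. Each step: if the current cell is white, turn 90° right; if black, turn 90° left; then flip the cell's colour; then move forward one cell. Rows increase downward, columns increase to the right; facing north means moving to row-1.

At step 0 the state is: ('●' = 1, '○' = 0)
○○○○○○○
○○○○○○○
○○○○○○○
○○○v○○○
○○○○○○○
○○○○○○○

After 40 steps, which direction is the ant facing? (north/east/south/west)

south

t=0: ○○○○○○○
○○○○○○○
○○○○○○○
○○○v○○○
○○○○○○○
○○○○○○○
t=1: ○○○○○○○
○○○○○○○
○○○○○○○
○○<●○○○
○○○○○○○
○○○○○○○
t=2: ○○○○○○○
○○○○○○○
○○^○○○○
○○●●○○○
○○○○○○○
○○○○○○○
t=3: ○○○○○○○
○○○○○○○
○○●>○○○
○○●●○○○
○○○○○○○
○○○○○○○
t=4: ○○○○○○○
○○○○○○○
○○●●○○○
○○●v○○○
○○○○○○○
○○○○○○○
t=5: ○○○○○○○
○○○○○○○
○○●●○○○
○○●○>○○
○○○○○○○
○○○○○○○
t=6: ○○○○○○○
○○○○○○○
○○●●○○○
○○●○●○○
○○○○v○○
○○○○○○○
t=7: ○○○○○○○
○○○○○○○
○○●●○○○
○○●○●○○
○○○<●○○
○○○○○○○
t=8: ○○○○○○○
○○○○○○○
○○●●○○○
○○●^●○○
○○○●●○○
○○○○○○○
t=9: ○○○○○○○
○○○○○○○
○○●●○○○
○○●●>○○
○○○●●○○
○○○○○○○
t=10: ○○○○○○○
○○○○○○○
○○●●^○○
○○●●○○○
○○○●●○○
○○○○○○○
t=11: ○○○○○○○
○○○○○○○
○○●●●>○
○○●●○○○
○○○●●○○
○○○○○○○
t=12: ○○○○○○○
○○○○○○○
○○●●●●○
○○●●○v○
○○○●●○○
○○○○○○○
t=13: ○○○○○○○
○○○○○○○
○○●●●●○
○○●●<●○
○○○●●○○
○○○○○○○
t=14: ○○○○○○○
○○○○○○○
○○●●^●○
○○●●●●○
○○○●●○○
○○○○○○○
t=15: ○○○○○○○
○○○○○○○
○○●<○●○
○○●●●●○
○○○●●○○
○○○○○○○
t=16: ○○○○○○○
○○○○○○○
○○●○○●○
○○●v●●○
○○○●●○○
○○○○○○○
t=17: ○○○○○○○
○○○○○○○
○○●○○●○
○○●○>●○
○○○●●○○
○○○○○○○
t=18: ○○○○○○○
○○○○○○○
○○●○^●○
○○●○○●○
○○○●●○○
○○○○○○○
t=19: ○○○○○○○
○○○○○○○
○○●○●>○
○○●○○●○
○○○●●○○
○○○○○○○
t=20: ○○○○○○○
○○○○○^○
○○●○●○○
○○●○○●○
○○○●●○○
○○○○○○○
t=21: ○○○○○○○
○○○○○●>
○○●○●○○
○○●○○●○
○○○●●○○
○○○○○○○
t=22: ○○○○○○○
○○○○○●●
○○●○●○v
○○●○○●○
○○○●●○○
○○○○○○○
t=23: ○○○○○○○
○○○○○●●
○○●○●<●
○○●○○●○
○○○●●○○
○○○○○○○
t=24: ○○○○○○○
○○○○○^●
○○●○●●●
○○●○○●○
○○○●●○○
○○○○○○○
t=25: ○○○○○○○
○○○○<○●
○○●○●●●
○○●○○●○
○○○●●○○
○○○○○○○
t=26: ○○○○^○○
○○○○●○●
○○●○●●●
○○●○○●○
○○○●●○○
○○○○○○○
t=27: ○○○○●>○
○○○○●○●
○○●○●●●
○○●○○●○
○○○●●○○
○○○○○○○
t=28: ○○○○●●○
○○○○●v●
○○●○●●●
○○●○○●○
○○○●●○○
○○○○○○○
t=29: ○○○○●●○
○○○○<●●
○○●○●●●
○○●○○●○
○○○●●○○
○○○○○○○
t=30: ○○○○●●○
○○○○○●●
○○●○v●●
○○●○○●○
○○○●●○○
○○○○○○○
t=31: ○○○○●●○
○○○○○●●
○○●○○>●
○○●○○●○
○○○●●○○
○○○○○○○
t=32: ○○○○●●○
○○○○○^●
○○●○○○●
○○●○○●○
○○○●●○○
○○○○○○○
t=33: ○○○○●●○
○○○○<○●
○○●○○○●
○○●○○●○
○○○●●○○
○○○○○○○
t=34: ○○○○^●○
○○○○●○●
○○●○○○●
○○●○○●○
○○○●●○○
○○○○○○○
t=35: ○○○<○●○
○○○○●○●
○○●○○○●
○○●○○●○
○○○●●○○
○○○○○○○
t=36: ○○○●○●○
○○○○●○●
○○●○○○●
○○●○○●○
○○○●●○○
○○○^○○○
t=37: ○○○●○●○
○○○○●○●
○○●○○○●
○○●○○●○
○○○●●○○
○○○●>○○
t=38: ○○○●v●○
○○○○●○●
○○●○○○●
○○●○○●○
○○○●●○○
○○○●●○○
t=39: ○○○<●●○
○○○○●○●
○○●○○○●
○○●○○●○
○○○●●○○
○○○●●○○
t=40: ○○○○●●○
○○○v●○●
○○●○○○●
○○●○○●○
○○○●●○○
○○○●●○○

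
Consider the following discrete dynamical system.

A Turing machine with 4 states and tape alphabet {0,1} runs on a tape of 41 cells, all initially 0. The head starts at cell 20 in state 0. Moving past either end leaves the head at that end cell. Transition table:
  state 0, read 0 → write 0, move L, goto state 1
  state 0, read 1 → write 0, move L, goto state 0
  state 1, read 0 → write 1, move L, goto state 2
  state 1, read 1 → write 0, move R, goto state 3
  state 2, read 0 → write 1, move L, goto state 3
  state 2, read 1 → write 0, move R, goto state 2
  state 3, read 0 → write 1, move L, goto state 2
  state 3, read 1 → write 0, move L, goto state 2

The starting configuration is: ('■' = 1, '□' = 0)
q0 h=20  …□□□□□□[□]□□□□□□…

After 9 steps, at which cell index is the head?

step 0: q0 h=20  …□□□□□□[□]□□□□□□…
step 1: q1 h=19  …□□□□□□[□]□□□□□□…
step 2: q2 h=18  …□□□□□□[□]■□□□□□…
step 3: q3 h=17  …□□□□□□[□]■■□□□□…
step 4: q2 h=16  …□□□□□□[□]■■■□□□…
step 5: q3 h=15  …□□□□□□[□]■■■■□□…
step 6: q2 h=14  …□□□□□□[□]■■■■■□…
step 7: q3 h=13  …□□□□□□[□]■■■■■■…
step 8: q2 h=12  …□□□□□□[□]■■■■■■…
step 9: q3 h=11  …□□□□□□[□]■■■■■■…

11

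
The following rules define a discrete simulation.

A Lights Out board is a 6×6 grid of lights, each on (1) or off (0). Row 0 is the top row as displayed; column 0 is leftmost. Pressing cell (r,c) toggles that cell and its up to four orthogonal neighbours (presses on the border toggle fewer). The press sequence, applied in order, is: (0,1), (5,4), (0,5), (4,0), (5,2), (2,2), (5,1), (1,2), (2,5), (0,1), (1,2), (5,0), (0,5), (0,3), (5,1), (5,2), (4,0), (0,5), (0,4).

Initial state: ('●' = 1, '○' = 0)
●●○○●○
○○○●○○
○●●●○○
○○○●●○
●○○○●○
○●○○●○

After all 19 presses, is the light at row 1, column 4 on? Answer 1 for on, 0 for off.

1

0) ●●○○●○
○○○●○○
○●●●○○
○○○●●○
●○○○●○
○●○○●○
1) ○○●○●○
○●○●○○
○●●●○○
○○○●●○
●○○○●○
○●○○●○
2) ○○●○●○
○●○●○○
○●●●○○
○○○●●○
●○○○○○
○●○●○●
3) ○○●○○●
○●○●○●
○●●●○○
○○○●●○
●○○○○○
○●○●○●
4) ○○●○○●
○●○●○●
○●●●○○
●○○●●○
○●○○○○
●●○●○●
5) ○○●○○●
○●○●○●
○●●●○○
●○○●●○
○●●○○○
●○●○○●
6) ○○●○○●
○●●●○●
○○○○○○
●○●●●○
○●●○○○
●○●○○●
7) ○○●○○●
○●●●○●
○○○○○○
●○●●●○
○○●○○○
○●○○○●
8) ○○○○○●
○○○○○●
○○●○○○
●○●●●○
○○●○○○
○●○○○●
9) ○○○○○●
○○○○○○
○○●○●●
●○●●●●
○○●○○○
○●○○○●
10) ●●●○○●
○●○○○○
○○●○●●
●○●●●●
○○●○○○
○●○○○●
11) ●●○○○●
○○●●○○
○○○○●●
●○●●●●
○○●○○○
○●○○○●
12) ●●○○○●
○○●●○○
○○○○●●
●○●●●●
●○●○○○
●○○○○●
13) ●●○○●○
○○●●○●
○○○○●●
●○●●●●
●○●○○○
●○○○○●
14) ●●●●○○
○○●○○●
○○○○●●
●○●●●●
●○●○○○
●○○○○●
15) ●●●●○○
○○●○○●
○○○○●●
●○●●●●
●●●○○○
○●●○○●
16) ●●●●○○
○○●○○●
○○○○●●
●○●●●●
●●○○○○
○○○●○●
17) ●●●●○○
○○●○○●
○○○○●●
○○●●●●
○○○○○○
●○○●○●
18) ●●●●●●
○○●○○○
○○○○●●
○○●●●●
○○○○○○
●○○●○●
19) ●●●○○○
○○●○●○
○○○○●●
○○●●●●
○○○○○○
●○○●○●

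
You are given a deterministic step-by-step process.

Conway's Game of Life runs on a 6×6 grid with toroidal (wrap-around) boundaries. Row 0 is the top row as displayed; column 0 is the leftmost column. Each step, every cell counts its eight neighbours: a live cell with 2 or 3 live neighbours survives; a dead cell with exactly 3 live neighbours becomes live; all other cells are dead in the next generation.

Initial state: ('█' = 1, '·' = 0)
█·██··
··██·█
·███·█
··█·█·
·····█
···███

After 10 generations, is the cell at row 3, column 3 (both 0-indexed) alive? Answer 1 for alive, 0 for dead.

step 0: █·██··
··██·█
·███·█
··█·█·
·····█
···███
step 1: ██····
·····█
██···█
███·██
·····█
█·██·█
step 2: ·██·█·
·····█
··█···
··█·█·
······
··█·██
step 3: ███·█·
·███··
···█··
···█··
····██
·██·██
step 4: ····█·
█···█·
···██·
···█··
█·█··█
··█···
step 5: ···█·█
····█·
···███
··██·█
·███··
·█·█·█
step 6: █·██·█
······
··█··█
██···█
·█····
·█·█··
step 7: █████·
██████
·█···█
·██··█
·█····
·█·██·
step 8: ······
······
······
·██···
·█·██·
····██
step 9: ······
······
······
·███··
██·███
···███
step 10: ····█·
······
··█···
·█·█·█
·█····
··██··

1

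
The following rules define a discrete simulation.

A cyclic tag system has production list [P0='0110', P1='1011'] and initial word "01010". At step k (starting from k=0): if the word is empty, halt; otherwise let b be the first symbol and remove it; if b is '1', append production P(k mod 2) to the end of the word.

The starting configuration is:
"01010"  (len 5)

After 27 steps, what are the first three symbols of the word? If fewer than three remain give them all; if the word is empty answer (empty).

0) "01010"  (len 5)
1) "1010"  (len 4)
2) "0101011"  (len 7)
3) "101011"  (len 6)
4) "010111011"  (len 9)
5) "10111011"  (len 8)
6) "01110111011"  (len 11)
7) "1110111011"  (len 10)
8) "1101110111011"  (len 13)
9) "1011101110110110"  (len 16)
10) "0111011101101101011"  (len 19)
11) "111011101101101011"  (len 18)
12) "110111011011010111011"  (len 21)
13) "101110110110101110110110"  (len 24)
14) "011101101101011101101101011"  (len 27)
15) "11101101101011101101101011"  (len 26)
16) "11011011010111011011010111011"  (len 29)
17) "10110110101110110110101110110110"  (len 32)
18) "01101101011101101101011101101101011"  (len 35)
19) "1101101011101101101011101101101011"  (len 34)
20) "1011010111011011010111011011010111011"  (len 37)
21) "0110101110110110101110110110101110110110"  (len 40)
22) "110101110110110101110110110101110110110"  (len 39)
23) "101011101101101011101101101011101101100110"  (len 42)
24) "010111011011010111011011010111011011001101011"  (len 45)
25) "10111011011010111011011010111011011001101011"  (len 44)
26) "01110110110101110110110101110110110011010111011"  (len 47)
27) "1110110110101110110110101110110110011010111011"  (len 46)

111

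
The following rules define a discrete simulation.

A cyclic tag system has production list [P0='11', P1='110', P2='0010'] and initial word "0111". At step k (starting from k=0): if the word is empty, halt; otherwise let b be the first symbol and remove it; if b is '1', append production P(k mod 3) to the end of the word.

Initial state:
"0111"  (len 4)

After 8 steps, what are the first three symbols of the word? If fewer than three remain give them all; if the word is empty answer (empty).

010

t=0: "0111"  (len 4)
t=1: "111"  (len 3)
t=2: "11110"  (len 5)
t=3: "11100010"  (len 8)
t=4: "110001011"  (len 9)
t=5: "10001011110"  (len 11)
t=6: "00010111100010"  (len 14)
t=7: "0010111100010"  (len 13)
t=8: "010111100010"  (len 12)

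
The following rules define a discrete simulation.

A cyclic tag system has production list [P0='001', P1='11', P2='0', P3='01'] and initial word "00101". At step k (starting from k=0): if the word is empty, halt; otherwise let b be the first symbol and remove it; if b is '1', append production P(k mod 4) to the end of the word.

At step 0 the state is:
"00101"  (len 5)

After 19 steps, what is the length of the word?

1

0) "00101"  (len 5)
1) "0101"  (len 4)
2) "101"  (len 3)
3) "010"  (len 3)
4) "10"  (len 2)
5) "0001"  (len 4)
6) "001"  (len 3)
7) "01"  (len 2)
8) "1"  (len 1)
9) "001"  (len 3)
10) "01"  (len 2)
11) "1"  (len 1)
12) "01"  (len 2)
13) "1"  (len 1)
14) "11"  (len 2)
15) "10"  (len 2)
16) "001"  (len 3)
17) "01"  (len 2)
18) "1"  (len 1)
19) "0"  (len 1)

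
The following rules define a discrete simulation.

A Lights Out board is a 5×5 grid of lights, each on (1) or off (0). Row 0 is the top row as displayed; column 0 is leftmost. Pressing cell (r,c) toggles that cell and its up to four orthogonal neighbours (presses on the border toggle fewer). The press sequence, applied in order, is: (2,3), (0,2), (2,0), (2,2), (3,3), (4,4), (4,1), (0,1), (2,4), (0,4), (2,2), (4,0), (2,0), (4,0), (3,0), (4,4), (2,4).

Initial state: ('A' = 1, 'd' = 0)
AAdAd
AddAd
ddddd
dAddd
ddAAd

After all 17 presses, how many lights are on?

step 0: AAdAd
AddAd
ddddd
dAddd
ddAAd
step 1: AAdAd
Adddd
ddAAA
dAdAd
ddAAd
step 2: AdAdd
AdAdd
ddAAA
dAdAd
ddAAd
step 3: AdAdd
ddAdd
AAAAA
AAdAd
ddAAd
step 4: AdAdd
ddddd
AdddA
AAAAd
ddAAd
step 5: AdAdd
ddddd
AddAA
AAddA
ddAdd
step 6: AdAdd
ddddd
AddAA
AAddd
ddAAA
step 7: AdAdd
ddddd
AddAA
Adddd
AAdAA
step 8: dAddd
dAddd
AddAA
Adddd
AAdAA
step 9: dAddd
dAddA
Adddd
AdddA
AAdAA
step 10: dAdAA
dAddd
Adddd
AdddA
AAdAA
step 11: dAdAA
dAAdd
AAAAd
AdAdA
AAdAA
step 12: dAdAA
dAAdd
AAAAd
ddAdA
dddAA
step 13: dAdAA
AAAdd
ddAAd
AdAdA
dddAA
step 14: dAdAA
AAAdd
ddAAd
ddAdA
AAdAA
step 15: dAdAA
AAAdd
AdAAd
AAAdA
dAdAA
step 16: dAdAA
AAAdd
AdAAd
AAAdd
dAddd
step 17: dAdAA
AAAdA
AdAdA
AAAdA
dAddd

15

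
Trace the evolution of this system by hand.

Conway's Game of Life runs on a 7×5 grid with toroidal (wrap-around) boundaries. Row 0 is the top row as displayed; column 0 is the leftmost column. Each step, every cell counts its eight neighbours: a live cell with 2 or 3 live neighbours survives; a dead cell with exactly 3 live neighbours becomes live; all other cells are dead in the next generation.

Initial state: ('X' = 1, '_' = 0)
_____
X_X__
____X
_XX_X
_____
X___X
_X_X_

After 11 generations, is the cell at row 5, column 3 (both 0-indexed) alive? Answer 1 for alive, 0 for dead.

0

k=0  _____
X_X__
____X
_XX_X
_____
X___X
_X_X_
k=1  _XX__
_____
__X_X
X__X_
_X_XX
X___X
X___X
k=2  XX___
_XXX_
___XX
XX___
_XXX_
_X___
___XX
k=3  XX___
_X_X_
___XX
XX___
_____
XX__X
_XX_X
k=4  ___XX
_X_X_
_X_XX
X___X
____X
_XXXX
__XXX
k=5  X____
_____
_X_X_
_____
_XX__
_X___
_X___
k=6  _____
_____
_____
_X___
_XX__
XX___
XX___
k=7  _____
_____
_____
_XX__
__X__
_____
XX___
k=8  _____
_____
_____
_XX__
_XX__
_X___
_____
k=9  _____
_____
_____
_XX__
X____
_XX__
_____
k=10  _____
_____
_____
_X___
X____
_X___
_____
k=11  _____
_____
_____
_____
XX___
_____
_____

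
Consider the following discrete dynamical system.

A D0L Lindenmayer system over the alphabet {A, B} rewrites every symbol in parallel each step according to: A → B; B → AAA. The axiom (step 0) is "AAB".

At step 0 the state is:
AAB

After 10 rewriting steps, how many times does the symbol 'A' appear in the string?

486

0) AAB
1) BBAAA
2) AAAAAABBB
3) BBBBBBAAAAAAAAA
4) AAAAAAAAAAAAAAAAAABBBBBBBBB
5) BBBBBBBBBBBBBBBBBBAAAAAAAAAAAAAAAAAAAAAAAAAAA
6) AAAAAAAAAAAAAAAAAAAAAAAAAAAAAAAAAAAAAAAAAAAAAAAAAAAAAABBBBBBBBBBBBBBBBBBBBBBBBBBB
7) BBBBBBBBBBBBBBBBBBBBBBBBBBBBBBBBBBBBBBBBBBBBBBBBBBBBBBAAAA…AAAAAAAAAAAAAAAAAAAAAAAAAAAAAAAAAAAAAAAAAAAAAAAAAAAAAAAAAA  (len 135)
8) AAAAAAAAAAAAAAAAAAAAAAAAAAAAAAAAAAAAAAAAAAAAAAAAAAAAAAAAAA…BBBBBBBBBBBBBBBBBBBBBBBBBBBBBBBBBBBBBBBBBBBBBBBBBBBBBBBBBB  (len 243)
9) BBBBBBBBBBBBBBBBBBBBBBBBBBBBBBBBBBBBBBBBBBBBBBBBBBBBBBBBBB…AAAAAAAAAAAAAAAAAAAAAAAAAAAAAAAAAAAAAAAAAAAAAAAAAAAAAAAAAA  (len 405)
10) AAAAAAAAAAAAAAAAAAAAAAAAAAAAAAAAAAAAAAAAAAAAAAAAAAAAAAAAAA…BBBBBBBBBBBBBBBBBBBBBBBBBBBBBBBBBBBBBBBBBBBBBBBBBBBBBBBBBB  (len 729)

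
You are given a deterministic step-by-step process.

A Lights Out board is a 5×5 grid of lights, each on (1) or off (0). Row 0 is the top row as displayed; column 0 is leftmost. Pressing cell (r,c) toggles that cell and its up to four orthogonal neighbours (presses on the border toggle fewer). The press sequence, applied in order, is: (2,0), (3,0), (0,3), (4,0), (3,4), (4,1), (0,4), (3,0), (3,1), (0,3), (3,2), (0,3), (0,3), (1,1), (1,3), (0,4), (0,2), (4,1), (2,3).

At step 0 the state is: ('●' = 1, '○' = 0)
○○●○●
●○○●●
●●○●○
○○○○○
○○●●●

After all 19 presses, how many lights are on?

k=0  ○○●○●
●○○●●
●●○●○
○○○○○
○○●●●
k=1  ○○●○●
○○○●●
○○○●○
●○○○○
○○●●●
k=2  ○○●○●
○○○●●
●○○●○
○●○○○
●○●●●
k=3  ○○○●○
○○○○●
●○○●○
○●○○○
●○●●●
k=4  ○○○●○
○○○○●
●○○●○
●●○○○
○●●●●
k=5  ○○○●○
○○○○●
●○○●●
●●○●●
○●●●○
k=6  ○○○●○
○○○○●
●○○●●
●○○●●
●○○●○
k=7  ○○○○●
○○○○○
●○○●●
●○○●●
●○○●○
k=8  ○○○○●
○○○○○
○○○●●
○●○●●
○○○●○
k=9  ○○○○●
○○○○○
○●○●●
●○●●●
○●○●○
k=10  ○○●●○
○○○●○
○●○●●
●○●●●
○●○●○
k=11  ○○●●○
○○○●○
○●●●●
●●○○●
○●●●○
k=12  ○○○○●
○○○○○
○●●●●
●●○○●
○●●●○
k=13  ○○●●○
○○○●○
○●●●●
●●○○●
○●●●○
k=14  ○●●●○
●●●●○
○○●●●
●●○○●
○●●●○
k=15  ○●●○○
●●○○●
○○●○●
●●○○●
○●●●○
k=16  ○●●●●
●●○○○
○○●○●
●●○○●
○●●●○
k=17  ○○○○●
●●●○○
○○●○●
●●○○●
○●●●○
k=18  ○○○○●
●●●○○
○○●○●
●○○○●
●○○●○
k=19  ○○○○●
●●●●○
○○○●○
●○○●●
●○○●○

11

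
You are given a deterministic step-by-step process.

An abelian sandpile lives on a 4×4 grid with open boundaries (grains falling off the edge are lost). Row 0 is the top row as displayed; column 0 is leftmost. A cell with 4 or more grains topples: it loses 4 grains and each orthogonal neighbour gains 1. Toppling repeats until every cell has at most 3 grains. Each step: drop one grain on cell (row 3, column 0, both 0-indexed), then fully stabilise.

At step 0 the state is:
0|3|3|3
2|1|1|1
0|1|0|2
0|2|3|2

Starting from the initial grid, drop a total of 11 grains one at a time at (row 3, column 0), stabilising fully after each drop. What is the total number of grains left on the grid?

27

k=0  0|3|3|3
2|1|1|1
0|1|0|2
0|2|3|2
k=1  0|3|3|3
2|1|1|1
0|1|0|2
1|2|3|2
k=2  0|3|3|3
2|1|1|1
0|1|0|2
2|2|3|2
k=3  0|3|3|3
2|1|1|1
0|1|0|2
3|2|3|2
k=4  0|3|3|3
2|1|1|1
1|1|0|2
0|3|3|2
k=5  0|3|3|3
2|1|1|1
1|1|0|2
1|3|3|2
k=6  0|3|3|3
2|1|1|1
1|1|0|2
2|3|3|2
k=7  0|3|3|3
2|1|1|1
1|1|0|2
3|3|3|2
k=8  0|3|3|3
2|1|1|1
2|2|1|2
1|1|0|3
k=9  0|3|3|3
2|1|1|1
2|2|1|2
2|1|0|3
k=10  0|3|3|3
2|1|1|1
2|2|1|2
3|1|0|3
k=11  0|3|3|3
2|1|1|1
3|2|1|2
0|2|0|3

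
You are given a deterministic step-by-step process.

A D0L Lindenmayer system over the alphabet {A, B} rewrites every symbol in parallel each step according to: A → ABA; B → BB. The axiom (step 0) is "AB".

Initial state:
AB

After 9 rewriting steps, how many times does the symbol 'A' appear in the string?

512

t=0: AB
t=1: ABABB
t=2: ABABBABABBBB
t=3: ABABBABABBBBABABBABABBBBBBBB
t=4: ABABBABABBBBABABBABABBBBBBBBABABBABABBBBABABBABABBBBBBBBBBBBBBBB
t=5: ABABBABABBBBABABBABABBBBBBBBABABBABABBBBABABBABABBBBBBBBBB…BBBBBBABABBABABBBBABABBABABBBBBBBBBBBBBBBBBBBBBBBBBBBBBBBB  (len 144)
t=6: ABABBABABBBBABABBABABBBBBBBBABABBABABBBBABABBABABBBBBBBBBB…BBBBBBBBBBBBBBBBBBBBBBBBBBBBBBBBBBBBBBBBBBBBBBBBBBBBBBBBBB  (len 320)
t=7: ABABBABABBBBABABBABABBBBBBBBABABBABABBBBABABBABABBBBBBBBBB…BBBBBBBBBBBBBBBBBBBBBBBBBBBBBBBBBBBBBBBBBBBBBBBBBBBBBBBBBB  (len 704)
t=8: ABABBABABBBBABABBABABBBBBBBBABABBABABBBBABABBABABBBBBBBBBB…BBBBBBBBBBBBBBBBBBBBBBBBBBBBBBBBBBBBBBBBBBBBBBBBBBBBBBBBBB  (len 1536)
t=9: ABABBABABBBBABABBABABBBBBBBBABABBABABBBBABABBABABBBBBBBBBB…BBBBBBBBBBBBBBBBBBBBBBBBBBBBBBBBBBBBBBBBBBBBBBBBBBBBBBBBBB  (len 3328)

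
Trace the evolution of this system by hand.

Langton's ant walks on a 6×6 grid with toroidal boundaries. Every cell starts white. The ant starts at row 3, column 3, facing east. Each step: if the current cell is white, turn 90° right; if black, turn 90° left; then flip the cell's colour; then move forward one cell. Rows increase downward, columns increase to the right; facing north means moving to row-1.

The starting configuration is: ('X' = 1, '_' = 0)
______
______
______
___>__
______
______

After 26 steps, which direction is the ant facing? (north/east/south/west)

west

gen 0: ______
______
______
___>__
______
______
gen 1: ______
______
______
___X__
___v__
______
gen 2: ______
______
______
___X__
__<X__
______
gen 3: ______
______
______
__^X__
__XX__
______
gen 4: ______
______
______
__X>__
__XX__
______
gen 5: ______
______
___^__
__X___
__XX__
______
gen 6: ______
______
___X>_
__X___
__XX__
______
gen 7: ______
______
___XX_
__X_v_
__XX__
______
gen 8: ______
______
___XX_
__X<X_
__XX__
______
gen 9: ______
______
___^X_
__XXX_
__XX__
______
gen 10: ______
______
__<_X_
__XXX_
__XX__
______
gen 11: ______
__^___
__X_X_
__XXX_
__XX__
______
gen 12: ______
__X>__
__X_X_
__XXX_
__XX__
______
gen 13: ______
__XX__
__XvX_
__XXX_
__XX__
______
gen 14: ______
__XX__
__<XX_
__XXX_
__XX__
______
gen 15: ______
__XX__
___XX_
__vXX_
__XX__
______
gen 16: ______
__XX__
___XX_
___>X_
__XX__
______
gen 17: ______
__XX__
___^X_
____X_
__XX__
______
gen 18: ______
__XX__
__<_X_
____X_
__XX__
______
gen 19: ______
__^X__
__X_X_
____X_
__XX__
______
gen 20: ______
_<_X__
__X_X_
____X_
__XX__
______
gen 21: _^____
_X_X__
__X_X_
____X_
__XX__
______
gen 22: _X>___
_X_X__
__X_X_
____X_
__XX__
______
gen 23: _XX___
_XvX__
__X_X_
____X_
__XX__
______
gen 24: _XX___
_<XX__
__X_X_
____X_
__XX__
______
gen 25: _XX___
__XX__
_vX_X_
____X_
__XX__
______
gen 26: _XX___
__XX__
<XX_X_
____X_
__XX__
______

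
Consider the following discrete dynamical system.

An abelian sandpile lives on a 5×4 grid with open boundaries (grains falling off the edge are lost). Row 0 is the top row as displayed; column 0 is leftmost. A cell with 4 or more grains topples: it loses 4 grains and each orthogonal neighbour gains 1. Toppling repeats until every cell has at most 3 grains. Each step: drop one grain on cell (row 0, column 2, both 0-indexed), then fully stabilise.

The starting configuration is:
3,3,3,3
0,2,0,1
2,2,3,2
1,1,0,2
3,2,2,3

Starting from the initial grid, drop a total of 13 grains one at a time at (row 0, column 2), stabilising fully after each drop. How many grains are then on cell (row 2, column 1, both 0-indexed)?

0

[0] 3,3,3,3
0,2,0,1
2,2,3,2
1,1,0,2
3,2,2,3
[1] 0,1,2,0
1,3,1,2
2,2,3,2
1,1,0,2
3,2,2,3
[2] 0,1,3,0
1,3,1,2
2,2,3,2
1,1,0,2
3,2,2,3
[3] 0,2,0,1
1,3,2,2
2,2,3,2
1,1,0,2
3,2,2,3
[4] 0,2,1,1
1,3,2,2
2,2,3,2
1,1,0,2
3,2,2,3
[5] 0,2,2,1
1,3,2,2
2,2,3,2
1,1,0,2
3,2,2,3
[6] 0,2,3,1
1,3,2,2
2,2,3,2
1,1,0,2
3,2,2,3
[7] 0,3,0,2
1,3,3,2
2,2,3,2
1,1,0,2
3,2,2,3
[8] 0,3,1,2
1,3,3,2
2,2,3,2
1,1,0,2
3,2,2,3
[9] 0,3,2,2
1,3,3,2
2,2,3,2
1,1,0,2
3,2,2,3
[10] 0,3,3,2
1,3,3,2
2,2,3,2
1,1,0,2
3,2,2,3
[11] 1,1,2,3
2,2,2,3
3,0,1,3
1,2,1,2
3,2,2,3
[12] 1,1,3,3
2,2,2,3
3,0,1,3
1,2,1,2
3,2,2,3
[13] 1,2,2,1
2,3,0,2
3,0,3,0
1,2,1,3
3,2,2,3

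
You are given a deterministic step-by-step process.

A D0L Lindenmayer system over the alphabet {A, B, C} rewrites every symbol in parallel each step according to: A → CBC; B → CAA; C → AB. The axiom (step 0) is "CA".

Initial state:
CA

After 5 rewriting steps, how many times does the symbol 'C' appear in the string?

k=0  CA
k=1  ABCBC
k=2  CBCCAAABCAAAB
k=3  ABCAAABABCBCCBCCBCCAAABCBCCBCCBCCAA
k=4  CBCCAAABCBCCBCCBCCAACBCCAAABCAAABABCAAABABCAAABABCBCCBCCBCCAAABCAAABABCAAABABCAAABABCBCCBC
k=5  ABCAAABABCBCCBCCBCCAAABCAAABABCAAABABCAAABABCBCCBCABCAAABA…CCAAABCBCCBCCBCCAACBCCAAABCBCCBCCBCCAACBCCAAABCAAABABCAAAB  (len 240)

95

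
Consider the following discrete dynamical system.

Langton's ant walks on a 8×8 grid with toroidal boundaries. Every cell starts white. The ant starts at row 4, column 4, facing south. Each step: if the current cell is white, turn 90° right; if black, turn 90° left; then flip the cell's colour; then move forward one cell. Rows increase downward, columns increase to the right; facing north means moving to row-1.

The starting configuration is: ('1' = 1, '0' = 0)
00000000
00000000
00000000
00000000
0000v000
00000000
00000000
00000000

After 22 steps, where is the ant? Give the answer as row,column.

[0] 00000000
00000000
00000000
00000000
0000v000
00000000
00000000
00000000
[1] 00000000
00000000
00000000
00000000
000<1000
00000000
00000000
00000000
[2] 00000000
00000000
00000000
000^0000
00011000
00000000
00000000
00000000
[3] 00000000
00000000
00000000
0001>000
00011000
00000000
00000000
00000000
[4] 00000000
00000000
00000000
00011000
0001v000
00000000
00000000
00000000
[5] 00000000
00000000
00000000
00011000
00010>00
00000000
00000000
00000000
[6] 00000000
00000000
00000000
00011000
00010100
00000v00
00000000
00000000
[7] 00000000
00000000
00000000
00011000
00010100
0000<100
00000000
00000000
[8] 00000000
00000000
00000000
00011000
0001^100
00001100
00000000
00000000
[9] 00000000
00000000
00000000
00011000
00011>00
00001100
00000000
00000000
[10] 00000000
00000000
00000000
00011^00
00011000
00001100
00000000
00000000
[11] 00000000
00000000
00000000
000111>0
00011000
00001100
00000000
00000000
[12] 00000000
00000000
00000000
00011110
000110v0
00001100
00000000
00000000
[13] 00000000
00000000
00000000
00011110
00011<10
00001100
00000000
00000000
[14] 00000000
00000000
00000000
00011^10
00011110
00001100
00000000
00000000
[15] 00000000
00000000
00000000
0001<010
00011110
00001100
00000000
00000000
[16] 00000000
00000000
00000000
00010010
0001v110
00001100
00000000
00000000
[17] 00000000
00000000
00000000
00010010
00010>10
00001100
00000000
00000000
[18] 00000000
00000000
00000000
00010^10
00010010
00001100
00000000
00000000
[19] 00000000
00000000
00000000
000101>0
00010010
00001100
00000000
00000000
[20] 00000000
00000000
000000^0
00010100
00010010
00001100
00000000
00000000
[21] 00000000
00000000
0000001>
00010100
00010010
00001100
00000000
00000000
[22] 00000000
00000000
00000011
0001010v
00010010
00001100
00000000
00000000

3,7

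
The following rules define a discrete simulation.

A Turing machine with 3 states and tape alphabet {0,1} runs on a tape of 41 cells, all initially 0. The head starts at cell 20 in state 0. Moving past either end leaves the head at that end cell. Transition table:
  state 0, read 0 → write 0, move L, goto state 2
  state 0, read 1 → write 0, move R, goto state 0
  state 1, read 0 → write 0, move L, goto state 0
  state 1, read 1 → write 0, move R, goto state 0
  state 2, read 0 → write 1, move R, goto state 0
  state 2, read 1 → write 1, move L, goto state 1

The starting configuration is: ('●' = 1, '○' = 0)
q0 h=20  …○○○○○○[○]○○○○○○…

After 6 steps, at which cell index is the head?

16

k=0  q0 h=20  …○○○○○○[○]○○○○○○…
k=1  q2 h=19  …○○○○○○[○]○○○○○○…
k=2  q0 h=20  …○○○○○●[○]○○○○○○…
k=3  q2 h=19  …○○○○○○[●]○○○○○○…
k=4  q1 h=18  …○○○○○○[○]●○○○○○…
k=5  q0 h=17  …○○○○○○[○]○●○○○○…
k=6  q2 h=16  …○○○○○○[○]○○●○○○…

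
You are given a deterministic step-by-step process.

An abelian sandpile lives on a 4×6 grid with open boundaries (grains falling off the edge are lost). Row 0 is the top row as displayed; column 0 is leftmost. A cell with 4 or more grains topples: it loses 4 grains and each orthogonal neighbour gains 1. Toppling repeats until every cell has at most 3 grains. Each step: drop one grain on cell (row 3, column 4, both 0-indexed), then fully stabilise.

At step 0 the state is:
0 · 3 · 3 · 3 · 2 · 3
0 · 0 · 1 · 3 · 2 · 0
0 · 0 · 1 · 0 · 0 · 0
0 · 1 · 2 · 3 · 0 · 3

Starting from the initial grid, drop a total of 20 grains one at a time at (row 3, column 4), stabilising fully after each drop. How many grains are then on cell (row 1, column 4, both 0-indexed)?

[0] 0 · 3 · 3 · 3 · 2 · 3
0 · 0 · 1 · 3 · 2 · 0
0 · 0 · 1 · 0 · 0 · 0
0 · 1 · 2 · 3 · 0 · 3
[1] 0 · 3 · 3 · 3 · 2 · 3
0 · 0 · 1 · 3 · 2 · 0
0 · 0 · 1 · 0 · 0 · 0
0 · 1 · 2 · 3 · 1 · 3
[2] 0 · 3 · 3 · 3 · 2 · 3
0 · 0 · 1 · 3 · 2 · 0
0 · 0 · 1 · 0 · 0 · 0
0 · 1 · 2 · 3 · 2 · 3
[3] 0 · 3 · 3 · 3 · 2 · 3
0 · 0 · 1 · 3 · 2 · 0
0 · 0 · 1 · 0 · 0 · 0
0 · 1 · 2 · 3 · 3 · 3
[4] 0 · 3 · 3 · 3 · 2 · 3
0 · 0 · 1 · 3 · 2 · 0
0 · 0 · 1 · 1 · 1 · 1
0 · 1 · 3 · 0 · 2 · 0
[5] 0 · 3 · 3 · 3 · 2 · 3
0 · 0 · 1 · 3 · 2 · 0
0 · 0 · 1 · 1 · 1 · 1
0 · 1 · 3 · 0 · 3 · 0
[6] 0 · 3 · 3 · 3 · 2 · 3
0 · 0 · 1 · 3 · 2 · 0
0 · 0 · 1 · 1 · 2 · 1
0 · 1 · 3 · 1 · 0 · 1
[7] 0 · 3 · 3 · 3 · 2 · 3
0 · 0 · 1 · 3 · 2 · 0
0 · 0 · 1 · 1 · 2 · 1
0 · 1 · 3 · 1 · 1 · 1
[8] 0 · 3 · 3 · 3 · 2 · 3
0 · 0 · 1 · 3 · 2 · 0
0 · 0 · 1 · 1 · 2 · 1
0 · 1 · 3 · 1 · 2 · 1
[9] 0 · 3 · 3 · 3 · 2 · 3
0 · 0 · 1 · 3 · 2 · 0
0 · 0 · 1 · 1 · 2 · 1
0 · 1 · 3 · 1 · 3 · 1
[10] 0 · 3 · 3 · 3 · 2 · 3
0 · 0 · 1 · 3 · 2 · 0
0 · 0 · 1 · 1 · 3 · 1
0 · 1 · 3 · 2 · 0 · 2
[11] 0 · 3 · 3 · 3 · 2 · 3
0 · 0 · 1 · 3 · 2 · 0
0 · 0 · 1 · 1 · 3 · 1
0 · 1 · 3 · 2 · 1 · 2
[12] 0 · 3 · 3 · 3 · 2 · 3
0 · 0 · 1 · 3 · 2 · 0
0 · 0 · 1 · 1 · 3 · 1
0 · 1 · 3 · 2 · 2 · 2
[13] 0 · 3 · 3 · 3 · 2 · 3
0 · 0 · 1 · 3 · 2 · 0
0 · 0 · 1 · 1 · 3 · 1
0 · 1 · 3 · 2 · 3 · 2
[14] 0 · 3 · 3 · 3 · 2 · 3
0 · 0 · 1 · 3 · 3 · 0
0 · 0 · 1 · 2 · 0 · 2
0 · 1 · 3 · 3 · 1 · 3
[15] 0 · 3 · 3 · 3 · 2 · 3
0 · 0 · 1 · 3 · 3 · 0
0 · 0 · 1 · 2 · 0 · 2
0 · 1 · 3 · 3 · 2 · 3
[16] 0 · 3 · 3 · 3 · 2 · 3
0 · 0 · 1 · 3 · 3 · 0
0 · 0 · 1 · 2 · 0 · 2
0 · 1 · 3 · 3 · 3 · 3
[17] 0 · 3 · 3 · 3 · 2 · 3
0 · 0 · 1 · 3 · 3 · 0
0 · 0 · 2 · 3 · 1 · 3
0 · 2 · 0 · 1 · 2 · 0
[18] 0 · 3 · 3 · 3 · 2 · 3
0 · 0 · 1 · 3 · 3 · 0
0 · 0 · 2 · 3 · 1 · 3
0 · 2 · 0 · 1 · 3 · 0
[19] 0 · 3 · 3 · 3 · 2 · 3
0 · 0 · 1 · 3 · 3 · 0
0 · 0 · 2 · 3 · 2 · 3
0 · 2 · 0 · 2 · 0 · 1
[20] 0 · 3 · 3 · 3 · 2 · 3
0 · 0 · 1 · 3 · 3 · 0
0 · 0 · 2 · 3 · 2 · 3
0 · 2 · 0 · 2 · 1 · 1

3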